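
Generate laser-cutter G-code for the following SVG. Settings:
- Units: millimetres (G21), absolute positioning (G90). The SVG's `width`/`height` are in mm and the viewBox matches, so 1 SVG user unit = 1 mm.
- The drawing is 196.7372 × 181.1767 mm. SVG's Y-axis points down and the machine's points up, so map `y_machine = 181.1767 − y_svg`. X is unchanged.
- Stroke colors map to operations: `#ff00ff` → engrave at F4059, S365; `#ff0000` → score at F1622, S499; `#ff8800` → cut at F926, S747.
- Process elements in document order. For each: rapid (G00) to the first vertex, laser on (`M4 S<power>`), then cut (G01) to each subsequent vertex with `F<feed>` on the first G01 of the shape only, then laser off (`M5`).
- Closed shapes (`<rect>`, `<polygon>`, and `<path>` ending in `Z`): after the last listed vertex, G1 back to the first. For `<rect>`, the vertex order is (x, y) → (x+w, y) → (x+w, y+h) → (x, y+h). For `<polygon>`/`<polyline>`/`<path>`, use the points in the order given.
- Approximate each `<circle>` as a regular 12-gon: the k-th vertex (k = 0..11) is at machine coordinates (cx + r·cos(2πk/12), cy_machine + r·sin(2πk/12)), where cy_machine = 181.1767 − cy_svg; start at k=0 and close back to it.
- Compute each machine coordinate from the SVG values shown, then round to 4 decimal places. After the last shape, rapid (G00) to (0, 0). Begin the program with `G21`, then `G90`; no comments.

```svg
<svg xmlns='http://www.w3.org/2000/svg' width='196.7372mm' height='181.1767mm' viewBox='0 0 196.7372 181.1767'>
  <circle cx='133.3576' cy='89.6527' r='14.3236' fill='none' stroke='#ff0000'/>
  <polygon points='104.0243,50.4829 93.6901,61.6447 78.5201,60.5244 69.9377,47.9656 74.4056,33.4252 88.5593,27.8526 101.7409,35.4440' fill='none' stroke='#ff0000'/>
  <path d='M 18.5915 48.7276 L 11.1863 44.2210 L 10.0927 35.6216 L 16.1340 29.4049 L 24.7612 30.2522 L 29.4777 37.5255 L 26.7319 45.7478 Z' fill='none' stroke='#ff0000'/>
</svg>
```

viewBox `0 0 196.7372 181.1767` with mm width/height → 1 unit = 1 mm. Flip: y_m = 181.1767 − y_svg.

**Shape 1** — `<circle>` circle, stroke `#ff0000` → score (S499, F1622). Machine vertices: (147.6812,91.5240) → (145.7622,98.6858) → (140.5194,103.9286) → (133.3576,105.8476) → (126.1958,103.9286) → (120.9530,98.6858) → (119.0340,91.5240) → (120.9530,84.3622) → (126.1958,79.1194) → (133.3576,77.2004) → (140.5194,79.1194) → (145.7622,84.3622) → (147.6812,91.5240). Closed: final G1 returns to the first vertex.

**Shape 2** — `<polygon>` regular polygon, stroke `#ff0000` → score (S499, F1622). Machine vertices: (104.0243,130.6938) → (93.6901,119.5320) → (78.5201,120.6523) → (69.9377,133.2111) → (74.4056,147.7515) → (88.5593,153.3241) → (101.7409,145.7327) → (104.0243,130.6938). Closed: final G1 returns to the first vertex.

**Shape 3** — `<path>` regular polygon, stroke `#ff0000` → score (S499, F1622). Machine vertices: (18.5915,132.4491) → (11.1863,136.9557) → (10.0927,145.5551) → (16.1340,151.7718) → (24.7612,150.9245) → (29.4777,143.6512) → (26.7319,135.4289) → (18.5915,132.4491). Closed: final G1 returns to the first vertex.

G21
G90
G00 X147.6812 Y91.5240
M4 S499
G01 X145.7622 Y98.6858 F1622
G01 X140.5194 Y103.9286
G01 X133.3576 Y105.8476
G01 X126.1958 Y103.9286
G01 X120.9530 Y98.6858
G01 X119.0340 Y91.5240
G01 X120.9530 Y84.3622
G01 X126.1958 Y79.1194
G01 X133.3576 Y77.2004
G01 X140.5194 Y79.1194
G01 X145.7622 Y84.3622
G01 X147.6812 Y91.5240
M5
G00 X104.0243 Y130.6938
M4 S499
G01 X93.6901 Y119.5320 F1622
G01 X78.5201 Y120.6523
G01 X69.9377 Y133.2111
G01 X74.4056 Y147.7515
G01 X88.5593 Y153.3241
G01 X101.7409 Y145.7327
G01 X104.0243 Y130.6938
M5
G00 X18.5915 Y132.4491
M4 S499
G01 X11.1863 Y136.9557 F1622
G01 X10.0927 Y145.5551
G01 X16.1340 Y151.7718
G01 X24.7612 Y150.9245
G01 X29.4777 Y143.6512
G01 X26.7319 Y135.4289
G01 X18.5915 Y132.4491
M5
G00 X0.0000 Y0.0000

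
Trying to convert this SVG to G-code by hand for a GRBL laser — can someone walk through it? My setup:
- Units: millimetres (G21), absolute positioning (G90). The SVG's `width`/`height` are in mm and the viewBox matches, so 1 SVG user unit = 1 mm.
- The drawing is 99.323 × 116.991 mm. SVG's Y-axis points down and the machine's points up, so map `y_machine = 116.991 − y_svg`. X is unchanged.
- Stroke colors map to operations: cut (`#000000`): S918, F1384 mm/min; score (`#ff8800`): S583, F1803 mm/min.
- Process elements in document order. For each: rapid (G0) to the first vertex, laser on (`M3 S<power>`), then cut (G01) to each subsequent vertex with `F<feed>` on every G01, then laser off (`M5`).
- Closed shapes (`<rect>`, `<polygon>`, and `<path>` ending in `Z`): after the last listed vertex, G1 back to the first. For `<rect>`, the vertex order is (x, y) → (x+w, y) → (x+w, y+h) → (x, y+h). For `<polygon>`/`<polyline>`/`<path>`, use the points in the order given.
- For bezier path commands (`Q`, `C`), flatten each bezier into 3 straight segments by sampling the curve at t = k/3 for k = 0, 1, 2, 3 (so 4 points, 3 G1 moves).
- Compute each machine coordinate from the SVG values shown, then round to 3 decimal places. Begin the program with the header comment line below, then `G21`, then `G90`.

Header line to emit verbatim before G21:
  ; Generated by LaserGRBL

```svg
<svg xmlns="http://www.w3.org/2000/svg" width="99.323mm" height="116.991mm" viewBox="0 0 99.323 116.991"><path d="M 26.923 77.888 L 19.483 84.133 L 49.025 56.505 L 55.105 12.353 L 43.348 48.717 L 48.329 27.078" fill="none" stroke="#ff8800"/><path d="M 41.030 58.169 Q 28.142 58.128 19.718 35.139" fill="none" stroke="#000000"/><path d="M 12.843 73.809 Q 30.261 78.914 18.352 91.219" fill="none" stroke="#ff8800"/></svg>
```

; Generated by LaserGRBL
G21
G90
G0 X26.923 Y39.103
M3 S583
G01 X19.483 Y32.858 F1803
G01 X49.025 Y60.486 F1803
G01 X55.105 Y104.638 F1803
G01 X43.348 Y68.274 F1803
G01 X48.329 Y89.913 F1803
M5
G0 X41.030 Y58.822
M3 S918
G01 X32.934 Y61.399 F1384
G01 X25.830 Y69.076 F1384
G01 X19.718 Y81.852 F1384
M5
G0 X12.843 Y43.182
M3 S583
G01 X21.196 Y38.979 F1803
G01 X23.033 Y33.175 F1803
G01 X18.352 Y25.772 F1803
M5

Since the viewBox matches the mm dimensions, user units are millimetres directly. The only transform is the Y-flip y_m = 116.991 − y_svg.

Shape 1 is a open polyline drawn with `<path>`. Its stroke #ff8800 means score at S583, F1803. After flipping Y the toolpath is (26.923,39.103) → (19.483,32.858) → (49.025,60.486) → (55.105,104.638) → (43.348,68.274) → (48.329,89.913).

Shape 2 is a quadratic bezier drawn with `<path>`. Its stroke #000000 means cut at S918, F1384. After flipping Y the toolpath is (41.030,58.822) → (32.934,61.399) → (25.830,69.076) → (19.718,81.852).

Shape 3 is a quadratic bezier drawn with `<path>`. Its stroke #ff8800 means score at S583, F1803. After flipping Y the toolpath is (12.843,43.182) → (21.196,38.979) → (23.033,33.175) → (18.352,25.772).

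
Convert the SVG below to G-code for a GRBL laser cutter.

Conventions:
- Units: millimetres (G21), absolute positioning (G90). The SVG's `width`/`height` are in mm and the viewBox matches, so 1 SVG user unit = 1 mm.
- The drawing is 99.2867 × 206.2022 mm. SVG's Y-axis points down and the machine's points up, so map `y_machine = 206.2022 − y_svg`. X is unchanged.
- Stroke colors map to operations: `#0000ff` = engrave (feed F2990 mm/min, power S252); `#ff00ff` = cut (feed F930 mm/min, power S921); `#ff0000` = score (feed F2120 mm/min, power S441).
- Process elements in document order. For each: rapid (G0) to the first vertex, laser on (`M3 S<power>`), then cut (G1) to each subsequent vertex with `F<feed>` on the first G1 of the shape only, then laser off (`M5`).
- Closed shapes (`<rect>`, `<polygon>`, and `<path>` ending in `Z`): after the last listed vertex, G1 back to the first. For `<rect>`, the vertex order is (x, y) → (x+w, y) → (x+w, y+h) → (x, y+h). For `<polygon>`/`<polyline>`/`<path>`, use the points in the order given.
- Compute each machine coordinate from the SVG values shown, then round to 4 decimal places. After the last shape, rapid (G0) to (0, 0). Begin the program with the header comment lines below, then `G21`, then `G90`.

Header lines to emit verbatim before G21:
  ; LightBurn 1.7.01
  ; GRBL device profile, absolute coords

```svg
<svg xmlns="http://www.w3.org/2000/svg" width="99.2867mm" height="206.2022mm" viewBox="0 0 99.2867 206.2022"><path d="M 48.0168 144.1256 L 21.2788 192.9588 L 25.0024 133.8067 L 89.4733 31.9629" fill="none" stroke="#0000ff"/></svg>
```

; LightBurn 1.7.01
; GRBL device profile, absolute coords
G21
G90
G0 X48.0168 Y62.0766
M3 S252
G1 X21.2788 Y13.2434 F2990
G1 X25.0024 Y72.3955
G1 X89.4733 Y174.2393
M5
G0 X0.0000 Y0.0000

Since the viewBox matches the mm dimensions, user units are millimetres directly. The only transform is the Y-flip y_m = 206.2022 − y_svg.

Shape 1 is a open polyline drawn with `<path>`. Its stroke #0000ff means engrave at S252, F2990. After flipping Y the toolpath is (48.0168,62.0766) → (21.2788,13.2434) → (25.0024,72.3955) → (89.4733,174.2393).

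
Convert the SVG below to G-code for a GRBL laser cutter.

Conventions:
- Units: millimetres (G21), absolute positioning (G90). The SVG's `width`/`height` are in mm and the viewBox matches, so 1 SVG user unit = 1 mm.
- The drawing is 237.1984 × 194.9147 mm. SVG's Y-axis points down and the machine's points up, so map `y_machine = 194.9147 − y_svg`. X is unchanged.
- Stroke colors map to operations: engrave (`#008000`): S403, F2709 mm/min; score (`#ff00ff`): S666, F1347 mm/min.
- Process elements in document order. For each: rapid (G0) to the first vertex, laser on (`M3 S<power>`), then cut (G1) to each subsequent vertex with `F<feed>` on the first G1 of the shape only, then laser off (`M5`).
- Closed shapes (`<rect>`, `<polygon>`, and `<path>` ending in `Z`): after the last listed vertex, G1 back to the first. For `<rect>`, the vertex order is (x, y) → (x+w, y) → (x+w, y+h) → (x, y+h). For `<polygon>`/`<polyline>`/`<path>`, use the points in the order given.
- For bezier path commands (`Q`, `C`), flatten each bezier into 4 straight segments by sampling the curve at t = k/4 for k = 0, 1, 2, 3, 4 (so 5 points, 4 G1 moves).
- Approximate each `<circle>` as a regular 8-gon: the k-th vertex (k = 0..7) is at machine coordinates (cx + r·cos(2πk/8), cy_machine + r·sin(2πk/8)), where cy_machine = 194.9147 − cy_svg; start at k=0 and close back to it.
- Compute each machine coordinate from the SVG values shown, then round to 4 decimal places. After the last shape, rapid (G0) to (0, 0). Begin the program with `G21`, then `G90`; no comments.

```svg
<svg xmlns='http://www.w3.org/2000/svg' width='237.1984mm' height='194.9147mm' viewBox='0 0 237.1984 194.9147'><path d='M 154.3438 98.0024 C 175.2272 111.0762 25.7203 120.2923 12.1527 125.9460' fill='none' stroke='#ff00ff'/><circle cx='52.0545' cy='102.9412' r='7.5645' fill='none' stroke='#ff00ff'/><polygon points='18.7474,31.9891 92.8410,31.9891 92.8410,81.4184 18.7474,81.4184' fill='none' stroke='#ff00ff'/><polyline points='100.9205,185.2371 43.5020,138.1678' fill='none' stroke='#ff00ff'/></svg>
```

G21
G90
G0 X154.3438 Y96.9123
M3 S666
G1 X142.8446 Y87.8257 F1347
G1 X96.1674 Y80.1580
G1 X43.0306 Y73.8815
G1 X12.1527 Y68.9687
M5
G0 X59.6190 Y91.9735
M3 S666
G1 X57.4034 Y97.3224 F1347
G1 X52.0545 Y99.5380
G1 X46.7056 Y97.3224
G1 X44.4900 Y91.9735
G1 X46.7056 Y86.6246
G1 X52.0545 Y84.4090
G1 X57.4034 Y86.6246
G1 X59.6190 Y91.9735
M5
G0 X18.7474 Y162.9256
M3 S666
G1 X92.8410 Y162.9256 F1347
G1 X92.8410 Y113.4963
G1 X18.7474 Y113.4963
G1 X18.7474 Y162.9256
M5
G0 X100.9205 Y9.6776
M3 S666
G1 X43.5020 Y56.7469 F1347
M5
G0 X0.0000 Y0.0000

viewBox `0 0 237.1984 194.9147` with mm width/height → 1 unit = 1 mm. Flip: y_m = 194.9147 − y_svg.

**Shape 1** — `<path>` cubic bezier, stroke `#ff00ff` → score (S666, F1347). Control points (SVG): P0=(154.3438,98.0024), P1=(175.2272,111.0762), P2=(25.7203,120.2923), P3=(12.1527,125.9460); sampled at t=k/4. Machine vertices: (154.3438,96.9123) → (142.8446,87.8257) → (96.1674,80.1580) → (43.0306,73.8815) → (12.1527,68.9687). Open path.

**Shape 2** — `<circle>` circle, stroke `#ff00ff` → score (S666, F1347). Machine vertices: (59.6190,91.9735) → (57.4034,97.3224) → (52.0545,99.5380) → (46.7056,97.3224) → (44.4900,91.9735) → (46.7056,86.6246) → (52.0545,84.4090) → (57.4034,86.6246) → (59.6190,91.9735). Closed: final G1 returns to the first vertex.

**Shape 3** — `<polygon>` rectangle, stroke `#ff00ff` → score (S666, F1347). Machine vertices: (18.7474,162.9256) → (92.8410,162.9256) → (92.8410,113.4963) → (18.7474,113.4963) → (18.7474,162.9256). Closed: final G1 returns to the first vertex.

**Shape 4** — `<polyline>` line segment, stroke `#ff00ff` → score (S666, F1347). Machine vertices: (100.9205,9.6776) → (43.5020,56.7469). Open path.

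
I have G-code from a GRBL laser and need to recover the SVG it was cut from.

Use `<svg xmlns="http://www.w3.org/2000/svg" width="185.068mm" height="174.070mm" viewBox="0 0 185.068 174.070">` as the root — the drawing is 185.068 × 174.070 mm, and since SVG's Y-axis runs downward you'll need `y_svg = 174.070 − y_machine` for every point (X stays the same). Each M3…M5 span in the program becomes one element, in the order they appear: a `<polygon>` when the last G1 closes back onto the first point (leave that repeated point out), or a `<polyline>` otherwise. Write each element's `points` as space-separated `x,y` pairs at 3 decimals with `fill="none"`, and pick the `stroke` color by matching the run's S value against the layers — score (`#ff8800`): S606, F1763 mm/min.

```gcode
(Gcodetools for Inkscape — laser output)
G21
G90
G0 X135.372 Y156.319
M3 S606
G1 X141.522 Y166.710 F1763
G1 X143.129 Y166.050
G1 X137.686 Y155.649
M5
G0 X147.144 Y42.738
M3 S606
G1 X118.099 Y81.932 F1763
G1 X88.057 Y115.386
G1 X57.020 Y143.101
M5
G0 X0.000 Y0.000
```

Each laser-on run becomes one SVG element. Flip Y back into SVG space with y_svg = 174.070 − y_machine. Every run uses S606, so all elements get stroke `#ff8800` (score).

Run 1: The run is open, so emit a `<polyline>` with points (Y-flipped): 135.372,17.751 141.522,7.360 143.129,8.020 137.686,18.421.

Run 2: The run is open, so emit a `<polyline>` with points (Y-flipped): 147.144,131.332 118.099,92.138 88.057,58.684 57.020,30.969.

<svg xmlns="http://www.w3.org/2000/svg" width="185.068mm" height="174.070mm" viewBox="0 0 185.068 174.070">
  <polyline points="135.372,17.751 141.522,7.360 143.129,8.020 137.686,18.421" fill="none" stroke="#ff8800"/>
  <polyline points="147.144,131.332 118.099,92.138 88.057,58.684 57.020,30.969" fill="none" stroke="#ff8800"/>
</svg>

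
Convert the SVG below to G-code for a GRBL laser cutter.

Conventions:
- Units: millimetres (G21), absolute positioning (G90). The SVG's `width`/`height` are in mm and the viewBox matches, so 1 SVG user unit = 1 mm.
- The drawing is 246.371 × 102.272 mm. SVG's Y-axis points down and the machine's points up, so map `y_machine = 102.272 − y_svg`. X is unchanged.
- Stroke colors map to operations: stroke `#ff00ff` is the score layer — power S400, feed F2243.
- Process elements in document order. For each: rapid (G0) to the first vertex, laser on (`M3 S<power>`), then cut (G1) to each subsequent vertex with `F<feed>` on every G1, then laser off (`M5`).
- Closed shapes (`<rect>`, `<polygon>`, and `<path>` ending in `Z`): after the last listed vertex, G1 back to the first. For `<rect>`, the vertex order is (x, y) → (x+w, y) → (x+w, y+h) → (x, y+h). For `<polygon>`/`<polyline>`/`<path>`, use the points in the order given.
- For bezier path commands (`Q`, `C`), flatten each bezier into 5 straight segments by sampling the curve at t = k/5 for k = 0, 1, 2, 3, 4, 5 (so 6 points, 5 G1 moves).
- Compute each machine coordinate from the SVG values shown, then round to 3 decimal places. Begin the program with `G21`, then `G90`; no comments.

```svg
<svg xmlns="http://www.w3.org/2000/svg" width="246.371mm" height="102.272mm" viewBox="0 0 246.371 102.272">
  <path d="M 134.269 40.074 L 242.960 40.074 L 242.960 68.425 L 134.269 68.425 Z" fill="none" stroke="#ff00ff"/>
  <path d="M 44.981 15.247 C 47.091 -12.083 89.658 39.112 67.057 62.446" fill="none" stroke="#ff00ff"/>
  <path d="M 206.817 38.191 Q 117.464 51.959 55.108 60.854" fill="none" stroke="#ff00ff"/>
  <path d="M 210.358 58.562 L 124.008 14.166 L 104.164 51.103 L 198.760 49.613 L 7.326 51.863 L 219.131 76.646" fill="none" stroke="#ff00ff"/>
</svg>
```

G21
G90
G0 X134.269 Y62.198
M3 S400
G1 X242.960 Y62.198 F2243
G1 X242.960 Y33.847 F2243
G1 X134.269 Y33.847 F2243
G1 X134.269 Y62.198 F2243
M5
G0 X44.981 Y87.025
M3 S400
G1 X50.257 Y94.851 F2243
G1 X60.172 Y88.938 F2243
G1 X69.658 Y74.391 F2243
G1 X73.642 Y56.319 F2243
G1 X67.057 Y39.826 F2243
M5
G0 X206.817 Y64.081
M3 S400
G1 X172.156 Y58.769 F2243
G1 X139.654 Y53.846 F2243
G1 X109.312 Y49.314 F2243
G1 X81.130 Y45.171 F2243
G1 X55.108 Y41.418 F2243
M5
G0 X210.358 Y43.710
M3 S400
G1 X124.008 Y88.106 F2243
G1 X104.164 Y51.169 F2243
G1 X198.760 Y52.659 F2243
G1 X7.326 Y50.409 F2243
G1 X219.131 Y25.626 F2243
M5

Since the viewBox matches the mm dimensions, user units are millimetres directly. The only transform is the Y-flip y_m = 102.272 − y_svg.

Shape 1 is a rectangle drawn with `<path>`. Its stroke #ff00ff means score at S400, F2243. After flipping Y the toolpath is (134.269,62.198) → (242.960,62.198) → (242.960,33.847) → (134.269,33.847) → (134.269,62.198), returning to the start.

Shape 2 is a cubic bezier drawn with `<path>`. Its stroke #ff00ff means score at S400, F2243. After flipping Y the toolpath is (44.981,87.025) → (50.257,94.851) → (60.172,88.938) → (69.658,74.391) → (73.642,56.319) → (67.057,39.826).

Shape 3 is a quadratic bezier drawn with `<path>`. Its stroke #ff00ff means score at S400, F2243. After flipping Y the toolpath is (206.817,64.081) → (172.156,58.769) → (139.654,53.846) → (109.312,49.314) → (81.130,45.171) → (55.108,41.418).

Shape 4 is a open polyline drawn with `<path>`. Its stroke #ff00ff means score at S400, F2243. After flipping Y the toolpath is (210.358,43.710) → (124.008,88.106) → (104.164,51.169) → (198.760,52.659) → (7.326,50.409) → (219.131,25.626).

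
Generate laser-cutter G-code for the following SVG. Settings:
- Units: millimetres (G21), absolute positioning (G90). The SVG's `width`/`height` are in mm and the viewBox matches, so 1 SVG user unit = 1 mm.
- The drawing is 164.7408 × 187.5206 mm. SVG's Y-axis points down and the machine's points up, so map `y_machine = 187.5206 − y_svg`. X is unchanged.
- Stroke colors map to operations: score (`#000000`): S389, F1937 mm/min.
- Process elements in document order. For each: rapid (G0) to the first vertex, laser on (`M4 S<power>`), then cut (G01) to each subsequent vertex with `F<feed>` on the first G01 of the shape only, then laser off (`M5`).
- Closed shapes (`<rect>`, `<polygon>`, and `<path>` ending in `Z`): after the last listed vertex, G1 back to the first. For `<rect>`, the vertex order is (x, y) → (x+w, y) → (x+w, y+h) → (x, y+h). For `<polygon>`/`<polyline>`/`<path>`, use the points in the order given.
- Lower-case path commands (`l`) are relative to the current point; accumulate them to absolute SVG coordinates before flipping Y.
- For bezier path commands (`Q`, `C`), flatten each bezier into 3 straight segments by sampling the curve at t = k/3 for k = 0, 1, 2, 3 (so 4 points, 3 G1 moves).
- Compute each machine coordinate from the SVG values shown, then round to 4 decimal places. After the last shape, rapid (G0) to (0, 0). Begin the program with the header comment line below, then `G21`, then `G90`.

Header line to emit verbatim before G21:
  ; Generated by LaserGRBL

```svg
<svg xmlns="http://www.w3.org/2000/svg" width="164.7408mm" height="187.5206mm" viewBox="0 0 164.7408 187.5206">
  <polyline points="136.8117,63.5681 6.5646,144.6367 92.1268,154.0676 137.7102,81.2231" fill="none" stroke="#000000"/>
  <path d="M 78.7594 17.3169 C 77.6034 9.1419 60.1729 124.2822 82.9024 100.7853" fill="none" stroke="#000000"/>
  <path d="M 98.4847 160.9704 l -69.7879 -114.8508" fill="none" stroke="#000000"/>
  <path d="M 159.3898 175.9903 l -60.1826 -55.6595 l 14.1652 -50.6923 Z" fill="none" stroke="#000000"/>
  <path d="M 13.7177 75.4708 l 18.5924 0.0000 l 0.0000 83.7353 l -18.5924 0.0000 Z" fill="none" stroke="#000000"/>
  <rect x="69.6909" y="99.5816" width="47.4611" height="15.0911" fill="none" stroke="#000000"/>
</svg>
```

viewBox `0 0 164.7408 187.5206` with mm width/height → 1 unit = 1 mm. Flip: y_m = 187.5206 − y_svg.

**Shape 1** — `<polyline>` open polyline, stroke `#000000` → score (S389, F1937). Machine vertices: (136.8117,123.9525) → (6.5646,42.8839) → (92.1268,33.4530) → (137.7102,106.2975). Open path.

**Shape 2** — `<path>` cubic bezier, stroke `#000000` → score (S389, F1937). Control points (SVG): P0=(78.7594,17.3169), P1=(77.6034,9.1419), P2=(60.1729,124.2822), P3=(82.9024,100.7853); sampled at t=k/3. Machine vertices: (78.7594,170.2037) → (74.2687,146.9755) → (71.4694,99.7489) → (82.9024,86.7353). Open path.

**Shape 3** — `<path>` line segment, stroke `#000000` → score (S389, F1937). Machine vertices: (98.4847,26.5502) → (28.6968,141.4010). Open path.

**Shape 4** — `<path>` closed polygon, stroke `#000000` → score (S389, F1937). Machine vertices: (159.3898,11.5303) → (99.2072,67.1898) → (113.3724,117.8821) → (159.3898,11.5303). Closed: final G1 returns to the first vertex.

**Shape 5** — `<path>` rectangle, stroke `#000000` → score (S389, F1937). Machine vertices: (13.7177,112.0498) → (32.3101,112.0498) → (32.3101,28.3145) → (13.7177,28.3145) → (13.7177,112.0498). Closed: final G1 returns to the first vertex.

**Shape 6** — `<rect>` rectangle, stroke `#000000` → score (S389, F1937). Machine vertices: (69.6909,87.9390) → (117.1520,87.9390) → (117.1520,72.8479) → (69.6909,72.8479) → (69.6909,87.9390). Closed: final G1 returns to the first vertex.

; Generated by LaserGRBL
G21
G90
G0 X136.8117 Y123.9525
M4 S389
G01 X6.5646 Y42.8839 F1937
G01 X92.1268 Y33.4530
G01 X137.7102 Y106.2975
M5
G0 X78.7594 Y170.2037
M4 S389
G01 X74.2687 Y146.9755 F1937
G01 X71.4694 Y99.7489
G01 X82.9024 Y86.7353
M5
G0 X98.4847 Y26.5502
M4 S389
G01 X28.6968 Y141.4010 F1937
M5
G0 X159.3898 Y11.5303
M4 S389
G01 X99.2072 Y67.1898 F1937
G01 X113.3724 Y117.8821
G01 X159.3898 Y11.5303
M5
G0 X13.7177 Y112.0498
M4 S389
G01 X32.3101 Y112.0498 F1937
G01 X32.3101 Y28.3145
G01 X13.7177 Y28.3145
G01 X13.7177 Y112.0498
M5
G0 X69.6909 Y87.9390
M4 S389
G01 X117.1520 Y87.9390 F1937
G01 X117.1520 Y72.8479
G01 X69.6909 Y72.8479
G01 X69.6909 Y87.9390
M5
G0 X0.0000 Y0.0000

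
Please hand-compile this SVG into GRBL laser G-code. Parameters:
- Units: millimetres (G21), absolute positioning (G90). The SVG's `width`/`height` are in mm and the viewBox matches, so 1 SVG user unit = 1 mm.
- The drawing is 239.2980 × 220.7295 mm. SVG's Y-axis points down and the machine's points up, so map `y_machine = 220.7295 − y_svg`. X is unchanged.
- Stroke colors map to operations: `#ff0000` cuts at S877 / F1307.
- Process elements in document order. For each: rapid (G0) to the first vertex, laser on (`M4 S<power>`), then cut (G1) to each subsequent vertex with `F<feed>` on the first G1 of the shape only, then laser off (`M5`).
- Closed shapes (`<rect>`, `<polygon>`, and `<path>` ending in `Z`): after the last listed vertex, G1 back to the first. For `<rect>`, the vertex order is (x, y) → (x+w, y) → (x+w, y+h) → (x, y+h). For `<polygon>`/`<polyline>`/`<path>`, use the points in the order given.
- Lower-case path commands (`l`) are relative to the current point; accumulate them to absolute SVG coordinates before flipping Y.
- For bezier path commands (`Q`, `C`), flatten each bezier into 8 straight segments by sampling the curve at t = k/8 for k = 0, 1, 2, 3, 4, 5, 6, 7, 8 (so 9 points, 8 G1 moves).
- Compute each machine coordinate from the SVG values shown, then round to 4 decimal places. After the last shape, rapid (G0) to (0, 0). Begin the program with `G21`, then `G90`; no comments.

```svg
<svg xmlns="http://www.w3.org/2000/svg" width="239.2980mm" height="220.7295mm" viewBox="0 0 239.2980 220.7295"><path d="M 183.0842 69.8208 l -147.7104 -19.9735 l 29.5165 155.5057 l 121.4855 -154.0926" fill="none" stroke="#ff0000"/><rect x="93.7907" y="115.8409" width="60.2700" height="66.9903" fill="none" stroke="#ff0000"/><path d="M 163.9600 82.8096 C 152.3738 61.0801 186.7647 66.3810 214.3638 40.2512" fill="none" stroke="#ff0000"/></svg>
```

G21
G90
G0 X183.0842 Y150.9087
M4 S877
G1 X35.3738 Y170.8822 F1307
G1 X64.8903 Y15.3765
G1 X186.3758 Y169.4691
M5
G0 X93.7907 Y104.8886
M4 S877
G1 X154.0607 Y104.8886 F1307
G1 X154.0607 Y37.8983
G1 X93.7907 Y37.8983
G1 X93.7907 Y104.8886
M5
G0 X163.9600 Y137.9199
M4 S877
G1 X161.6673 Y144.9156 F1307
G1 X163.0665 Y150.0623
G1 X167.5394 Y154.0450
G1 X174.4674 Y157.5490
G1 X183.2323 Y161.2592
G1 X193.2155 Y165.8608
G1 X203.7988 Y172.0388
G1 X214.3638 Y180.4783
M5
G0 X0.0000 Y0.0000

viewBox `0 0 239.2980 220.7295` with mm width/height → 1 unit = 1 mm. Flip: y_m = 220.7295 − y_svg.

**Shape 1** — `<path>` open polyline, stroke `#ff0000` → cut (S877, F1307). Machine vertices: (183.0842,150.9087) → (35.3738,170.8822) → (64.8903,15.3765) → (186.3758,169.4691). Open path.

**Shape 2** — `<rect>` rectangle, stroke `#ff0000` → cut (S877, F1307). Machine vertices: (93.7907,104.8886) → (154.0607,104.8886) → (154.0607,37.8983) → (93.7907,37.8983) → (93.7907,104.8886). Closed: final G1 returns to the first vertex.

**Shape 3** — `<path>` cubic bezier, stroke `#ff0000` → cut (S877, F1307). Control points (SVG): P0=(163.9600,82.8096), P1=(152.3738,61.0801), P2=(186.7647,66.3810), P3=(214.3638,40.2512); sampled at t=k/8. Machine vertices: (163.9600,137.9199) → (161.6673,144.9156) → (163.0665,150.0623) → (167.5394,154.0450) → (174.4674,157.5490) → (183.2323,161.2592) → (193.2155,165.8608) → (203.7988,172.0388) → (214.3638,180.4783). Open path.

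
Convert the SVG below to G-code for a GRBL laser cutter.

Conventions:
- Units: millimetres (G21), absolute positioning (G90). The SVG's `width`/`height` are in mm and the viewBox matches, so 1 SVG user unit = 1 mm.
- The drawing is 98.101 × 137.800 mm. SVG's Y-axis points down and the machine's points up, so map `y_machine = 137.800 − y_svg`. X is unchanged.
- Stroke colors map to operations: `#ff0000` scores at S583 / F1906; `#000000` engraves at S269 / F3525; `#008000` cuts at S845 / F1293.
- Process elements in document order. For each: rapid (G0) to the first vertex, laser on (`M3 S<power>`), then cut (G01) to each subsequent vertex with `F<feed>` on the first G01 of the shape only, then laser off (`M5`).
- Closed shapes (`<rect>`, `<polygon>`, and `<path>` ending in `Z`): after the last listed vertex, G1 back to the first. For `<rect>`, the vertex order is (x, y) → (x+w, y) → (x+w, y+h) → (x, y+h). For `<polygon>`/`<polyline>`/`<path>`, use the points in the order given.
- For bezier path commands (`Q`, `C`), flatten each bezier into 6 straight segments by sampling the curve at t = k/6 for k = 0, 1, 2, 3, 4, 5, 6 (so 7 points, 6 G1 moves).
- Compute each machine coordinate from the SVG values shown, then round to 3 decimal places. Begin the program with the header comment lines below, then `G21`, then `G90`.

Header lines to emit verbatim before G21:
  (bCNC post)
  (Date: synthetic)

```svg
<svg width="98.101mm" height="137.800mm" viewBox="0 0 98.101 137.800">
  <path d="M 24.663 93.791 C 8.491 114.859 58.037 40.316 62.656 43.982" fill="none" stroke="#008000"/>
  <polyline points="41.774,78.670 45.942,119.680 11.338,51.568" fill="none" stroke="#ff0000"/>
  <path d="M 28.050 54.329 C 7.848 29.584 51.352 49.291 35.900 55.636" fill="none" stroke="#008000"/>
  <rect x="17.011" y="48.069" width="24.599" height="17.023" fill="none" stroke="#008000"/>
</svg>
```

1 u = 1 mm; y_m = 137.800 − y.

[1] `<path>` cubic bezier, #008000→cut S845 F1293: (24.663,44.009) → (21.541,40.638) → (26.299,48.374) → (35.863,62.388) → (47.159,77.852) → (57.115,89.938) → (62.656,93.818)

[2] `<polyline>` open polyline, #ff0000→score S583 F1906: (41.774,59.130) → (45.942,18.120) → (11.338,86.232)

[3] `<path>` cubic bezier, #008000→cut S845 F1293: (28.050,83.471) → (22.690,92.407) → (24.540,95.540) → (30.194,94.476) → (36.243,90.822) → (39.281,86.182) → (35.900,82.164)

[4] `<rect>` rectangle, #008000→cut S845 F1293: (17.011,89.731) → (41.610,89.731) → (41.610,72.708) → (17.011,72.708) → (17.011,89.731) (closed)

(bCNC post)
(Date: synthetic)
G21
G90
G0 X24.663 Y44.009
M3 S845
G01 X21.541 Y40.638 F1293
G01 X26.299 Y48.374
G01 X35.863 Y62.388
G01 X47.159 Y77.852
G01 X57.115 Y89.938
G01 X62.656 Y93.818
M5
G0 X41.774 Y59.130
M3 S583
G01 X45.942 Y18.120 F1906
G01 X11.338 Y86.232
M5
G0 X28.050 Y83.471
M3 S845
G01 X22.690 Y92.407 F1293
G01 X24.540 Y95.540
G01 X30.194 Y94.476
G01 X36.243 Y90.822
G01 X39.281 Y86.182
G01 X35.900 Y82.164
M5
G0 X17.011 Y89.731
M3 S845
G01 X41.610 Y89.731 F1293
G01 X41.610 Y72.708
G01 X17.011 Y72.708
G01 X17.011 Y89.731
M5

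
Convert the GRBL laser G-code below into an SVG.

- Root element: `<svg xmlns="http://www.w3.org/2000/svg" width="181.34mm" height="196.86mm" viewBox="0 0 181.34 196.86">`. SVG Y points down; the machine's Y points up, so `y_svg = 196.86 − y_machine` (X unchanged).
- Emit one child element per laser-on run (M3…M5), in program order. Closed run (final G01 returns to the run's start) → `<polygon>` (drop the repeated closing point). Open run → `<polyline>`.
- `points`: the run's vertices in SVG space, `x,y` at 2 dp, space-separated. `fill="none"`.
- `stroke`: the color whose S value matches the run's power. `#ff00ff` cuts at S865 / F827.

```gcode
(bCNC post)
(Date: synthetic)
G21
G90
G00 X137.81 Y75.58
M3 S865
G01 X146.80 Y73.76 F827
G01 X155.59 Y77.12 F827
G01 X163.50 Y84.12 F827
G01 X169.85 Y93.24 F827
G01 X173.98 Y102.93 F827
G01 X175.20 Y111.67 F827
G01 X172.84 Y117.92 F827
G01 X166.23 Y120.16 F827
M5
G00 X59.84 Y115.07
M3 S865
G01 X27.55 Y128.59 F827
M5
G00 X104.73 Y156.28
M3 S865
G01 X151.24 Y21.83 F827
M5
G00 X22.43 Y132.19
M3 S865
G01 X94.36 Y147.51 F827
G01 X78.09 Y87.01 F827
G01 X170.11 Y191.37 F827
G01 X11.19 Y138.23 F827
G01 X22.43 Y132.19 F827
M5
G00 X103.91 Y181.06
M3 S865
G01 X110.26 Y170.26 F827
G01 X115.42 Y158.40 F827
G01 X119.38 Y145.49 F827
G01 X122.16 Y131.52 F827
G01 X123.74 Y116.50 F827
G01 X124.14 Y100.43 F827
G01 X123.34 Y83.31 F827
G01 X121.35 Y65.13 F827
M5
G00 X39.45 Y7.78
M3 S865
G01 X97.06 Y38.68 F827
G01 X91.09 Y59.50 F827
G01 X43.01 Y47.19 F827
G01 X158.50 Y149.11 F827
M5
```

<svg xmlns="http://www.w3.org/2000/svg" width="181.34mm" height="196.86mm" viewBox="0 0 181.34 196.86">
  <polyline points="137.81,121.28 146.80,123.10 155.59,119.74 163.50,112.74 169.85,103.62 173.98,93.93 175.20,85.19 172.84,78.94 166.23,76.70" fill="none" stroke="#ff00ff"/>
  <polyline points="59.84,81.79 27.55,68.27" fill="none" stroke="#ff00ff"/>
  <polyline points="104.73,40.58 151.24,175.03" fill="none" stroke="#ff00ff"/>
  <polygon points="22.43,64.67 94.36,49.35 78.09,109.85 170.11,5.49 11.19,58.63" fill="none" stroke="#ff00ff"/>
  <polyline points="103.91,15.80 110.26,26.60 115.42,38.46 119.38,51.37 122.16,65.34 123.74,80.36 124.14,96.43 123.34,113.55 121.35,131.73" fill="none" stroke="#ff00ff"/>
  <polyline points="39.45,189.08 97.06,158.18 91.09,137.36 43.01,149.67 158.50,47.75" fill="none" stroke="#ff00ff"/>
</svg>

y_svg = 196.86 − y_m. Every run uses S865, so all elements get stroke `#ff00ff` (cut).

[1] open run; points: 137.81,121.28 146.80,123.10 155.59,119.74 163.50,112.74 169.85,103.62 173.98,93.93 175.20,85.19 172.84,78.94 166.23,76.70

[2] open run; points: 59.84,81.79 27.55,68.27

[3] open run; points: 104.73,40.58 151.24,175.03

[4] closed run; points: 22.43,64.67 94.36,49.35 78.09,109.85 170.11,5.49 11.19,58.63

[5] open run; points: 103.91,15.80 110.26,26.60 115.42,38.46 119.38,51.37 122.16,65.34 123.74,80.36 124.14,96.43 123.34,113.55 121.35,131.73

[6] open run; points: 39.45,189.08 97.06,158.18 91.09,137.36 43.01,149.67 158.50,47.75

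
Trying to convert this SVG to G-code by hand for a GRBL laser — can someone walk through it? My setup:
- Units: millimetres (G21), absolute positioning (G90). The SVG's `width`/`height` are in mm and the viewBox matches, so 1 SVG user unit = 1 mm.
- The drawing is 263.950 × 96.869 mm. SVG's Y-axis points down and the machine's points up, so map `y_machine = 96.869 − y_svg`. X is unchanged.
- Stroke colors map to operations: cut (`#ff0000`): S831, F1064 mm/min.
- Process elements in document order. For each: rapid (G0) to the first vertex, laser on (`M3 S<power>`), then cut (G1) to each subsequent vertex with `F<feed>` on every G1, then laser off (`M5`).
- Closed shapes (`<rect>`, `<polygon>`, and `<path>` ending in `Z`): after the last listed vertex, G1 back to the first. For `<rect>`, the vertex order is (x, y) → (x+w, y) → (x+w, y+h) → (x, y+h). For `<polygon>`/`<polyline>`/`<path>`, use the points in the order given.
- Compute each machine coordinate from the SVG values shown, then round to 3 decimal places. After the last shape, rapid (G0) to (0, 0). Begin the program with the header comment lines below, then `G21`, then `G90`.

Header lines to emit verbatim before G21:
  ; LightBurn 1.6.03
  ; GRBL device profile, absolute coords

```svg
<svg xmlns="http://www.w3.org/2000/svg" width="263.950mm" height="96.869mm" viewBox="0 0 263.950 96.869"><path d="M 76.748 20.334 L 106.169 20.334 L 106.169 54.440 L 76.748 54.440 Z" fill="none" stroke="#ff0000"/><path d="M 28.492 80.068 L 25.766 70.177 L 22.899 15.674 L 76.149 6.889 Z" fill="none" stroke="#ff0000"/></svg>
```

1 u = 1 mm; y_m = 96.869 − y.

[1] `<path>` rectangle, #ff0000→cut S831 F1064: (76.748,76.535) → (106.169,76.535) → (106.169,42.429) → (76.748,42.429) → (76.748,76.535) (closed)

[2] `<path>` closed polygon, #ff0000→cut S831 F1064: (28.492,16.801) → (25.766,26.692) → (22.899,81.195) → (76.149,89.980) → (28.492,16.801) (closed)

; LightBurn 1.6.03
; GRBL device profile, absolute coords
G21
G90
G0 X76.748 Y76.535
M3 S831
G1 X106.169 Y76.535 F1064
G1 X106.169 Y42.429 F1064
G1 X76.748 Y42.429 F1064
G1 X76.748 Y76.535 F1064
M5
G0 X28.492 Y16.801
M3 S831
G1 X25.766 Y26.692 F1064
G1 X22.899 Y81.195 F1064
G1 X76.149 Y89.980 F1064
G1 X28.492 Y16.801 F1064
M5
G0 X0.000 Y0.000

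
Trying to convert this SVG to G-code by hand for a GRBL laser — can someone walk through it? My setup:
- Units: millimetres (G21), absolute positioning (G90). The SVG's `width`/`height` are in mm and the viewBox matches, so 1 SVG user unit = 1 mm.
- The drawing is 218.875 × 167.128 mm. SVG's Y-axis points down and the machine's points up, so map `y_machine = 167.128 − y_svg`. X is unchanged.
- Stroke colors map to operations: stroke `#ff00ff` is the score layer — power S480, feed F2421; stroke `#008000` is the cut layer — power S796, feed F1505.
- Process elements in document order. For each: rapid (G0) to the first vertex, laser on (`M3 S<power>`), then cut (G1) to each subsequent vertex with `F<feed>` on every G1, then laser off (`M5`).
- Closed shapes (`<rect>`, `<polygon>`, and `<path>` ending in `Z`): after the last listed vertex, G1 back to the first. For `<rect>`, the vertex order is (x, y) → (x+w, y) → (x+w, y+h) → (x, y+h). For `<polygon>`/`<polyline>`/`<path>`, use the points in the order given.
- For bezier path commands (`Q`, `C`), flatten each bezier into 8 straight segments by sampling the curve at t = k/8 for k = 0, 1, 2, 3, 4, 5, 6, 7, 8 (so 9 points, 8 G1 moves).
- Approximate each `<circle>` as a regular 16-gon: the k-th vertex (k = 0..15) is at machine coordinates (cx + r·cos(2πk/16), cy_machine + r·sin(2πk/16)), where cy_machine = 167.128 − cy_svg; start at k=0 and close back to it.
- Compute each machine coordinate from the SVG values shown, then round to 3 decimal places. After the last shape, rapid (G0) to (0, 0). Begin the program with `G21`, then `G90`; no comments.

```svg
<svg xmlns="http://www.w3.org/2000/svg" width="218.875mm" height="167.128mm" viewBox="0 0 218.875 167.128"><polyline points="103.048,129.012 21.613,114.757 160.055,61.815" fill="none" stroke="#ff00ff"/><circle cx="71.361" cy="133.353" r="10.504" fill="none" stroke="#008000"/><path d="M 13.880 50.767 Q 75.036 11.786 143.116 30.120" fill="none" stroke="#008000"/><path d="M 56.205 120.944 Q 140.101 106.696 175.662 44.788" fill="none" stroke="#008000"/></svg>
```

G21
G90
G0 X103.048 Y38.116
M3 S480
G1 X21.613 Y52.371 F2421
G1 X160.055 Y105.313 F2421
M5
G0 X81.865 Y33.775
M3 S796
G1 X81.065 Y37.795 F1505
G1 X78.788 Y41.202 F1505
G1 X75.381 Y43.479 F1505
G1 X71.361 Y44.279 F1505
G1 X67.341 Y43.479 F1505
G1 X63.934 Y41.202 F1505
G1 X61.657 Y37.795 F1505
G1 X60.857 Y33.775 F1505
G1 X61.657 Y29.755 F1505
G1 X63.934 Y26.348 F1505
G1 X67.341 Y24.071 F1505
G1 X71.361 Y23.271 F1505
G1 X75.381 Y24.071 F1505
G1 X78.788 Y26.348 F1505
G1 X81.065 Y29.755 F1505
G1 X81.865 Y33.775 F1505
M5
G0 X13.880 Y116.361
M3 S796
G1 X29.277 Y125.211 F1505
G1 X44.891 Y132.269 F1505
G1 X60.721 Y137.537 F1505
G1 X76.767 Y141.013 F1505
G1 X93.030 Y142.699 F1505
G1 X109.509 Y142.593 F1505
G1 X126.204 Y140.696 F1505
G1 X143.116 Y137.008 F1505
M5
G0 X56.205 Y46.184
M3 S796
G1 X76.424 Y50.491 F1505
G1 X95.132 Y56.287 F1505
G1 X112.330 Y63.572 F1505
G1 X128.017 Y72.347 F1505
G1 X142.194 Y82.611 F1505
G1 X154.861 Y94.365 F1505
G1 X166.017 Y107.608 F1505
G1 X175.662 Y122.340 F1505
M5
G0 X0.000 Y0.000

viewBox `0 0 218.875 167.128` with mm width/height → 1 unit = 1 mm. Flip: y_m = 167.128 − y_svg.

**Shape 1** — `<polyline>` open polyline, stroke `#ff00ff` → score (S480, F2421). Machine vertices: (103.048,38.116) → (21.613,52.371) → (160.055,105.313). Open path.

**Shape 2** — `<circle>` circle, stroke `#008000` → cut (S796, F1505). Machine vertices: (81.865,33.775) → (81.065,37.795) → (78.788,41.202) → (75.381,43.479) → (71.361,44.279) → (67.341,43.479) → (63.934,41.202) → (61.657,37.795) → (60.857,33.775) → (61.657,29.755) → (63.934,26.348) → (67.341,24.071) → (71.361,23.271) → (75.381,24.071) → (78.788,26.348) → (81.065,29.755) → (81.865,33.775). Closed: final G1 returns to the first vertex.

**Shape 3** — `<path>` quadratic bezier, stroke `#008000` → cut (S796, F1505). Control points (SVG): P0=(13.880,50.767), P1=(75.036,11.786), P2=(143.116,30.120); sampled at t=k/8. Machine vertices: (13.880,116.361) → (29.277,125.211) → (44.891,132.269) → (60.721,137.537) → (76.767,141.013) → (93.030,142.699) → (109.509,142.593) → (126.204,140.696) → (143.116,137.008). Open path.

**Shape 4** — `<path>` quadratic bezier, stroke `#008000` → cut (S796, F1505). Control points (SVG): P0=(56.205,120.944), P1=(140.101,106.696), P2=(175.662,44.788); sampled at t=k/8. Machine vertices: (56.205,46.184) → (76.424,50.491) → (95.132,56.287) → (112.330,63.572) → (128.017,72.347) → (142.194,82.611) → (154.861,94.365) → (166.017,107.608) → (175.662,122.340). Open path.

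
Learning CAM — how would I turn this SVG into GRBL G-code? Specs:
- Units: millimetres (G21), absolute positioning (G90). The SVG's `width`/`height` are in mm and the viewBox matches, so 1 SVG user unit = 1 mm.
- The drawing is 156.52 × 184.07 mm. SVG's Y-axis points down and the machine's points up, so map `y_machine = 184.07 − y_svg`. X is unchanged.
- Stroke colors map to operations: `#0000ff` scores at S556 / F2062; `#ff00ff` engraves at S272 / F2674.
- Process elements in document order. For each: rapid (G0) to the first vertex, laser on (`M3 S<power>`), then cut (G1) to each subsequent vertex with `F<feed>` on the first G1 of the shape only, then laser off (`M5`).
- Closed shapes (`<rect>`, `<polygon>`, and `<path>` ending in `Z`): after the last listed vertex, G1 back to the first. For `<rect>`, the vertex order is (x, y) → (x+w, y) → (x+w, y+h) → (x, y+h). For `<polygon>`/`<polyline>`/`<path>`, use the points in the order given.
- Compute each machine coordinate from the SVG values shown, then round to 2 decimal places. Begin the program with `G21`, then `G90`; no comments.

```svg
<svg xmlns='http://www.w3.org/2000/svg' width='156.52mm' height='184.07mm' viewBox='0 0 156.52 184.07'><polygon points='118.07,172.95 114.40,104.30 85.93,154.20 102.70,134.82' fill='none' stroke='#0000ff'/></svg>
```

G21
G90
G0 X118.07 Y11.12
M3 S556
G1 X114.40 Y79.77 F2062
G1 X85.93 Y29.87
G1 X102.70 Y49.25
G1 X118.07 Y11.12
M5

viewBox `0 0 156.52 184.07` with mm width/height → 1 unit = 1 mm. Flip: y_m = 184.07 − y_svg.

**Shape 1** — `<polygon>` closed polygon, stroke `#0000ff` → score (S556, F2062). Machine vertices: (118.07,11.12) → (114.40,79.77) → (85.93,29.87) → (102.70,49.25) → (118.07,11.12). Closed: final G1 returns to the first vertex.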